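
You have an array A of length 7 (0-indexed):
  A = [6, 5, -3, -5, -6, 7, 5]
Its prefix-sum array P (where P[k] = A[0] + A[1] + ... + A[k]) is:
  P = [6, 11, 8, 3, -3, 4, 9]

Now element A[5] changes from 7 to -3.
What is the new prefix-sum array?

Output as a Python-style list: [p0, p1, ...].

Answer: [6, 11, 8, 3, -3, -6, -1]

Derivation:
Change: A[5] 7 -> -3, delta = -10
P[k] for k < 5: unchanged (A[5] not included)
P[k] for k >= 5: shift by delta = -10
  P[0] = 6 + 0 = 6
  P[1] = 11 + 0 = 11
  P[2] = 8 + 0 = 8
  P[3] = 3 + 0 = 3
  P[4] = -3 + 0 = -3
  P[5] = 4 + -10 = -6
  P[6] = 9 + -10 = -1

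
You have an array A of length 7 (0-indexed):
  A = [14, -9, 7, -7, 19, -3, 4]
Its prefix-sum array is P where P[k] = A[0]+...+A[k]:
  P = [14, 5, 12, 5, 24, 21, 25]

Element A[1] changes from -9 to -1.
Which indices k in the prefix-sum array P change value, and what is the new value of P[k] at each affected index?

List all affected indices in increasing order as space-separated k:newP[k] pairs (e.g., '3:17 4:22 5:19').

Answer: 1:13 2:20 3:13 4:32 5:29 6:33

Derivation:
P[k] = A[0] + ... + A[k]
P[k] includes A[1] iff k >= 1
Affected indices: 1, 2, ..., 6; delta = 8
  P[1]: 5 + 8 = 13
  P[2]: 12 + 8 = 20
  P[3]: 5 + 8 = 13
  P[4]: 24 + 8 = 32
  P[5]: 21 + 8 = 29
  P[6]: 25 + 8 = 33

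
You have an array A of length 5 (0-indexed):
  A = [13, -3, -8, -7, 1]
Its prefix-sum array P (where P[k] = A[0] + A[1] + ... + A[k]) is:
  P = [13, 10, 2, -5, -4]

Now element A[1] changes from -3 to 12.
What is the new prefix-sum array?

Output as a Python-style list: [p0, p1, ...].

Change: A[1] -3 -> 12, delta = 15
P[k] for k < 1: unchanged (A[1] not included)
P[k] for k >= 1: shift by delta = 15
  P[0] = 13 + 0 = 13
  P[1] = 10 + 15 = 25
  P[2] = 2 + 15 = 17
  P[3] = -5 + 15 = 10
  P[4] = -4 + 15 = 11

Answer: [13, 25, 17, 10, 11]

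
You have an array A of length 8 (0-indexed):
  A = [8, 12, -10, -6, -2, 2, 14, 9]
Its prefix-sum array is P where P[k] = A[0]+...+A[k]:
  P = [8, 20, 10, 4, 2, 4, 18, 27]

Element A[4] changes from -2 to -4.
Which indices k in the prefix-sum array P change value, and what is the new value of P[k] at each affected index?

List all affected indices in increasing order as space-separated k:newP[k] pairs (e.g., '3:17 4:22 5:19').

P[k] = A[0] + ... + A[k]
P[k] includes A[4] iff k >= 4
Affected indices: 4, 5, ..., 7; delta = -2
  P[4]: 2 + -2 = 0
  P[5]: 4 + -2 = 2
  P[6]: 18 + -2 = 16
  P[7]: 27 + -2 = 25

Answer: 4:0 5:2 6:16 7:25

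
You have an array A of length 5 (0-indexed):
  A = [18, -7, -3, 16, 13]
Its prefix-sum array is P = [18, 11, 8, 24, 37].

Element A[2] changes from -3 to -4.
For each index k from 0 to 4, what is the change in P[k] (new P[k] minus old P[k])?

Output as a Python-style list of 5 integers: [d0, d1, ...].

Element change: A[2] -3 -> -4, delta = -1
For k < 2: P[k] unchanged, delta_P[k] = 0
For k >= 2: P[k] shifts by exactly -1
Delta array: [0, 0, -1, -1, -1]

Answer: [0, 0, -1, -1, -1]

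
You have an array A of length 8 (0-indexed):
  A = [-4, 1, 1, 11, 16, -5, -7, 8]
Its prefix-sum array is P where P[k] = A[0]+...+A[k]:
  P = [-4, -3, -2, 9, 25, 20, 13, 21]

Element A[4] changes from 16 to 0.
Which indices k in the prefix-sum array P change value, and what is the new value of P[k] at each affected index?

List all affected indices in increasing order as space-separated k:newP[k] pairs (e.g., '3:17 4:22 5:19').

Answer: 4:9 5:4 6:-3 7:5

Derivation:
P[k] = A[0] + ... + A[k]
P[k] includes A[4] iff k >= 4
Affected indices: 4, 5, ..., 7; delta = -16
  P[4]: 25 + -16 = 9
  P[5]: 20 + -16 = 4
  P[6]: 13 + -16 = -3
  P[7]: 21 + -16 = 5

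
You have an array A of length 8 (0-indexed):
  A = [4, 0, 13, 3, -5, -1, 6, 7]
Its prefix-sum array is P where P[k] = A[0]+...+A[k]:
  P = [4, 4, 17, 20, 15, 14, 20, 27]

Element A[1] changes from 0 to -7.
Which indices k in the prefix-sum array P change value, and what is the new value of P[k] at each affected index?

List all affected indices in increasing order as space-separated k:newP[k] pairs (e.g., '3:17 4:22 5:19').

P[k] = A[0] + ... + A[k]
P[k] includes A[1] iff k >= 1
Affected indices: 1, 2, ..., 7; delta = -7
  P[1]: 4 + -7 = -3
  P[2]: 17 + -7 = 10
  P[3]: 20 + -7 = 13
  P[4]: 15 + -7 = 8
  P[5]: 14 + -7 = 7
  P[6]: 20 + -7 = 13
  P[7]: 27 + -7 = 20

Answer: 1:-3 2:10 3:13 4:8 5:7 6:13 7:20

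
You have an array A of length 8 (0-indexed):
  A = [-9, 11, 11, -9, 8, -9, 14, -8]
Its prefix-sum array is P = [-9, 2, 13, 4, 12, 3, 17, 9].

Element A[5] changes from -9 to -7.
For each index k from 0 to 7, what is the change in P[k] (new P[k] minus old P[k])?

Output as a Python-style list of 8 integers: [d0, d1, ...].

Answer: [0, 0, 0, 0, 0, 2, 2, 2]

Derivation:
Element change: A[5] -9 -> -7, delta = 2
For k < 5: P[k] unchanged, delta_P[k] = 0
For k >= 5: P[k] shifts by exactly 2
Delta array: [0, 0, 0, 0, 0, 2, 2, 2]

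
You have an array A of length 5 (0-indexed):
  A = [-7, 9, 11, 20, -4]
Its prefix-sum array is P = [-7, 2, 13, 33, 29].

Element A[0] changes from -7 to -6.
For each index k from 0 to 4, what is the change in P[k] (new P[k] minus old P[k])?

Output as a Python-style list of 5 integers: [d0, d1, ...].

Element change: A[0] -7 -> -6, delta = 1
For k < 0: P[k] unchanged, delta_P[k] = 0
For k >= 0: P[k] shifts by exactly 1
Delta array: [1, 1, 1, 1, 1]

Answer: [1, 1, 1, 1, 1]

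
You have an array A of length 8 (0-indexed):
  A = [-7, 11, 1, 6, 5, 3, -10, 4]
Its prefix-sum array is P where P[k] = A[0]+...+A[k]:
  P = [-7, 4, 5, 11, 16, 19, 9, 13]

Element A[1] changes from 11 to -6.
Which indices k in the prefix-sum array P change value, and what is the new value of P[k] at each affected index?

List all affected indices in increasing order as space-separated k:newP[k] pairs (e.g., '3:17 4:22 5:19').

P[k] = A[0] + ... + A[k]
P[k] includes A[1] iff k >= 1
Affected indices: 1, 2, ..., 7; delta = -17
  P[1]: 4 + -17 = -13
  P[2]: 5 + -17 = -12
  P[3]: 11 + -17 = -6
  P[4]: 16 + -17 = -1
  P[5]: 19 + -17 = 2
  P[6]: 9 + -17 = -8
  P[7]: 13 + -17 = -4

Answer: 1:-13 2:-12 3:-6 4:-1 5:2 6:-8 7:-4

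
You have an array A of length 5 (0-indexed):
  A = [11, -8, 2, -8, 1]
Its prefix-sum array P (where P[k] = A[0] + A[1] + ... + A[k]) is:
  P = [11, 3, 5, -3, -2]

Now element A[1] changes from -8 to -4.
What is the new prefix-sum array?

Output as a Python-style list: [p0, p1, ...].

Answer: [11, 7, 9, 1, 2]

Derivation:
Change: A[1] -8 -> -4, delta = 4
P[k] for k < 1: unchanged (A[1] not included)
P[k] for k >= 1: shift by delta = 4
  P[0] = 11 + 0 = 11
  P[1] = 3 + 4 = 7
  P[2] = 5 + 4 = 9
  P[3] = -3 + 4 = 1
  P[4] = -2 + 4 = 2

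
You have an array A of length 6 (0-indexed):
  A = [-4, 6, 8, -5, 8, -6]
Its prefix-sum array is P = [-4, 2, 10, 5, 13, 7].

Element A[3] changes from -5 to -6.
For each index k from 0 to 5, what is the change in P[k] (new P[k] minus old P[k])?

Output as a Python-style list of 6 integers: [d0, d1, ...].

Element change: A[3] -5 -> -6, delta = -1
For k < 3: P[k] unchanged, delta_P[k] = 0
For k >= 3: P[k] shifts by exactly -1
Delta array: [0, 0, 0, -1, -1, -1]

Answer: [0, 0, 0, -1, -1, -1]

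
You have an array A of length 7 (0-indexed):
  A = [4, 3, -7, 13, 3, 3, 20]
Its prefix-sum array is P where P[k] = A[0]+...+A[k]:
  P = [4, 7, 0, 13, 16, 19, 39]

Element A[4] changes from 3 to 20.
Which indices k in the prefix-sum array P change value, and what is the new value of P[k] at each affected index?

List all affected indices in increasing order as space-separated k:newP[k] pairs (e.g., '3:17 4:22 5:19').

P[k] = A[0] + ... + A[k]
P[k] includes A[4] iff k >= 4
Affected indices: 4, 5, ..., 6; delta = 17
  P[4]: 16 + 17 = 33
  P[5]: 19 + 17 = 36
  P[6]: 39 + 17 = 56

Answer: 4:33 5:36 6:56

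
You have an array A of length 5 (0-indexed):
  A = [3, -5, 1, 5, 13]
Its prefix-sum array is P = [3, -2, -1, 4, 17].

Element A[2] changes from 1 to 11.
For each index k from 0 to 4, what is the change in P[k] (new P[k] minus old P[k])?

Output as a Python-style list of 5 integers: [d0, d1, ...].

Element change: A[2] 1 -> 11, delta = 10
For k < 2: P[k] unchanged, delta_P[k] = 0
For k >= 2: P[k] shifts by exactly 10
Delta array: [0, 0, 10, 10, 10]

Answer: [0, 0, 10, 10, 10]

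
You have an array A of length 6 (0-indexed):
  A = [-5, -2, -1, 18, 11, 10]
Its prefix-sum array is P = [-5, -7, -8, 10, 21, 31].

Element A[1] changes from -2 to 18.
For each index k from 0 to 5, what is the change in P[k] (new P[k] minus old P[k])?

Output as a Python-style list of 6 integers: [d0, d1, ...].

Element change: A[1] -2 -> 18, delta = 20
For k < 1: P[k] unchanged, delta_P[k] = 0
For k >= 1: P[k] shifts by exactly 20
Delta array: [0, 20, 20, 20, 20, 20]

Answer: [0, 20, 20, 20, 20, 20]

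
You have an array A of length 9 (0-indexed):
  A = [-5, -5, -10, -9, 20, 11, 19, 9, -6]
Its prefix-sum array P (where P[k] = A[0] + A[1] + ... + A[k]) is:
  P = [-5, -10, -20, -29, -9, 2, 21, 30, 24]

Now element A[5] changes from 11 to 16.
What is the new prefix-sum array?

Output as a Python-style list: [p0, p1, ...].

Change: A[5] 11 -> 16, delta = 5
P[k] for k < 5: unchanged (A[5] not included)
P[k] for k >= 5: shift by delta = 5
  P[0] = -5 + 0 = -5
  P[1] = -10 + 0 = -10
  P[2] = -20 + 0 = -20
  P[3] = -29 + 0 = -29
  P[4] = -9 + 0 = -9
  P[5] = 2 + 5 = 7
  P[6] = 21 + 5 = 26
  P[7] = 30 + 5 = 35
  P[8] = 24 + 5 = 29

Answer: [-5, -10, -20, -29, -9, 7, 26, 35, 29]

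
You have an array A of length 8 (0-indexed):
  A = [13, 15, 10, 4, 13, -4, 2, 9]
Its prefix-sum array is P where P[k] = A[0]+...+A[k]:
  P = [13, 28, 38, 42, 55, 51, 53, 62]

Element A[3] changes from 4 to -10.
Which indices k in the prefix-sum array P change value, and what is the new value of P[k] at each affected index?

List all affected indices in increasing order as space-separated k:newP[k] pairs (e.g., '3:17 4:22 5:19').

Answer: 3:28 4:41 5:37 6:39 7:48

Derivation:
P[k] = A[0] + ... + A[k]
P[k] includes A[3] iff k >= 3
Affected indices: 3, 4, ..., 7; delta = -14
  P[3]: 42 + -14 = 28
  P[4]: 55 + -14 = 41
  P[5]: 51 + -14 = 37
  P[6]: 53 + -14 = 39
  P[7]: 62 + -14 = 48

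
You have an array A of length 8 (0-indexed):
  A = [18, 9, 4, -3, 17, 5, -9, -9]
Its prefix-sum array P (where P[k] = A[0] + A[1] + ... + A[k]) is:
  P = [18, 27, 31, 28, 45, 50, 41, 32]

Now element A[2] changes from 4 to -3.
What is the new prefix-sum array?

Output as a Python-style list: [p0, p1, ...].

Answer: [18, 27, 24, 21, 38, 43, 34, 25]

Derivation:
Change: A[2] 4 -> -3, delta = -7
P[k] for k < 2: unchanged (A[2] not included)
P[k] for k >= 2: shift by delta = -7
  P[0] = 18 + 0 = 18
  P[1] = 27 + 0 = 27
  P[2] = 31 + -7 = 24
  P[3] = 28 + -7 = 21
  P[4] = 45 + -7 = 38
  P[5] = 50 + -7 = 43
  P[6] = 41 + -7 = 34
  P[7] = 32 + -7 = 25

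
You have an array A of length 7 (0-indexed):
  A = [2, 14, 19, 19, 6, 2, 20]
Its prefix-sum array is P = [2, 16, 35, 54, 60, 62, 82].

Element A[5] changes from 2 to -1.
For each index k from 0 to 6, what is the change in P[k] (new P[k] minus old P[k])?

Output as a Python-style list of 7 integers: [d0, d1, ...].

Element change: A[5] 2 -> -1, delta = -3
For k < 5: P[k] unchanged, delta_P[k] = 0
For k >= 5: P[k] shifts by exactly -3
Delta array: [0, 0, 0, 0, 0, -3, -3]

Answer: [0, 0, 0, 0, 0, -3, -3]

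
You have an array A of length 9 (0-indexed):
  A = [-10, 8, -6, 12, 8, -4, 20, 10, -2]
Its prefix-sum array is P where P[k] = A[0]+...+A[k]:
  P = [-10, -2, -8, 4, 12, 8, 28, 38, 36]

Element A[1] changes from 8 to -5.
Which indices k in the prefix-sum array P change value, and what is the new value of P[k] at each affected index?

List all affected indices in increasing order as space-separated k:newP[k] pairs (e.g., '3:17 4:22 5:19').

P[k] = A[0] + ... + A[k]
P[k] includes A[1] iff k >= 1
Affected indices: 1, 2, ..., 8; delta = -13
  P[1]: -2 + -13 = -15
  P[2]: -8 + -13 = -21
  P[3]: 4 + -13 = -9
  P[4]: 12 + -13 = -1
  P[5]: 8 + -13 = -5
  P[6]: 28 + -13 = 15
  P[7]: 38 + -13 = 25
  P[8]: 36 + -13 = 23

Answer: 1:-15 2:-21 3:-9 4:-1 5:-5 6:15 7:25 8:23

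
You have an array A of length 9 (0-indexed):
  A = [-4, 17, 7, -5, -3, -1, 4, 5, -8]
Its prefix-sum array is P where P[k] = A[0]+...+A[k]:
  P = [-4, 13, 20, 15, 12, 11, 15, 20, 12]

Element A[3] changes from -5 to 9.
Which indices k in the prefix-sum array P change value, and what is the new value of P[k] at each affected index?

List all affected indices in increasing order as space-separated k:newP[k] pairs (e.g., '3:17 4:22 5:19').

Answer: 3:29 4:26 5:25 6:29 7:34 8:26

Derivation:
P[k] = A[0] + ... + A[k]
P[k] includes A[3] iff k >= 3
Affected indices: 3, 4, ..., 8; delta = 14
  P[3]: 15 + 14 = 29
  P[4]: 12 + 14 = 26
  P[5]: 11 + 14 = 25
  P[6]: 15 + 14 = 29
  P[7]: 20 + 14 = 34
  P[8]: 12 + 14 = 26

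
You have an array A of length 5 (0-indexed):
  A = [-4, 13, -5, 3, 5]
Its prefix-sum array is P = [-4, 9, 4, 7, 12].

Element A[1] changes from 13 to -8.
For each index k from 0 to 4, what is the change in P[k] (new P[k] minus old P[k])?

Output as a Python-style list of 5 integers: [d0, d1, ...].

Answer: [0, -21, -21, -21, -21]

Derivation:
Element change: A[1] 13 -> -8, delta = -21
For k < 1: P[k] unchanged, delta_P[k] = 0
For k >= 1: P[k] shifts by exactly -21
Delta array: [0, -21, -21, -21, -21]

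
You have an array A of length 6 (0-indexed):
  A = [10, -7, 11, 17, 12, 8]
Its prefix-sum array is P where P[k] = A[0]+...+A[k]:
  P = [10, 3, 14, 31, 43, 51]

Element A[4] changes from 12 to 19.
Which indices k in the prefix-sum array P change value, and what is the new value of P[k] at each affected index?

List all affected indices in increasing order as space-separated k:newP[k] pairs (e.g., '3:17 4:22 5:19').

P[k] = A[0] + ... + A[k]
P[k] includes A[4] iff k >= 4
Affected indices: 4, 5, ..., 5; delta = 7
  P[4]: 43 + 7 = 50
  P[5]: 51 + 7 = 58

Answer: 4:50 5:58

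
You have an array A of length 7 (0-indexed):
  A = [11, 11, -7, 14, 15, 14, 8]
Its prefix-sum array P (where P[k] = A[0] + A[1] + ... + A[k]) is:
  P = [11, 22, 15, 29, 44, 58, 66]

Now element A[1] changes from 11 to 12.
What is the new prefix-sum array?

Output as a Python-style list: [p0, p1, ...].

Change: A[1] 11 -> 12, delta = 1
P[k] for k < 1: unchanged (A[1] not included)
P[k] for k >= 1: shift by delta = 1
  P[0] = 11 + 0 = 11
  P[1] = 22 + 1 = 23
  P[2] = 15 + 1 = 16
  P[3] = 29 + 1 = 30
  P[4] = 44 + 1 = 45
  P[5] = 58 + 1 = 59
  P[6] = 66 + 1 = 67

Answer: [11, 23, 16, 30, 45, 59, 67]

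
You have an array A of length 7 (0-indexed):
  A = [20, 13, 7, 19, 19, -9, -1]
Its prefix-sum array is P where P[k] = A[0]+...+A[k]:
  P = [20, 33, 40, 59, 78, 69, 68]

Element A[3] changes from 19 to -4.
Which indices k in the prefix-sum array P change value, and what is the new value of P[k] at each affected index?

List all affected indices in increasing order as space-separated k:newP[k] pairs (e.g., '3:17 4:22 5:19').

P[k] = A[0] + ... + A[k]
P[k] includes A[3] iff k >= 3
Affected indices: 3, 4, ..., 6; delta = -23
  P[3]: 59 + -23 = 36
  P[4]: 78 + -23 = 55
  P[5]: 69 + -23 = 46
  P[6]: 68 + -23 = 45

Answer: 3:36 4:55 5:46 6:45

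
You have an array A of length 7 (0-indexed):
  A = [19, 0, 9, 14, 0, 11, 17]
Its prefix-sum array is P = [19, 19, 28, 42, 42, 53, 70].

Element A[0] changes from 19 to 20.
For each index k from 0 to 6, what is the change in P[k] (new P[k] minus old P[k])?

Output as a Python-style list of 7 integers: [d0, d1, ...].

Answer: [1, 1, 1, 1, 1, 1, 1]

Derivation:
Element change: A[0] 19 -> 20, delta = 1
For k < 0: P[k] unchanged, delta_P[k] = 0
For k >= 0: P[k] shifts by exactly 1
Delta array: [1, 1, 1, 1, 1, 1, 1]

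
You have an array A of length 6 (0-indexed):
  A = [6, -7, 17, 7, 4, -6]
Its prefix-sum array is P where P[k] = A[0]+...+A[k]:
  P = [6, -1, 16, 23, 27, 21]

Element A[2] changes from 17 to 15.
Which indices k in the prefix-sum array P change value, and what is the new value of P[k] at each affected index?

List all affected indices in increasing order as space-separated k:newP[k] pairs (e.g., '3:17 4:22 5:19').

P[k] = A[0] + ... + A[k]
P[k] includes A[2] iff k >= 2
Affected indices: 2, 3, ..., 5; delta = -2
  P[2]: 16 + -2 = 14
  P[3]: 23 + -2 = 21
  P[4]: 27 + -2 = 25
  P[5]: 21 + -2 = 19

Answer: 2:14 3:21 4:25 5:19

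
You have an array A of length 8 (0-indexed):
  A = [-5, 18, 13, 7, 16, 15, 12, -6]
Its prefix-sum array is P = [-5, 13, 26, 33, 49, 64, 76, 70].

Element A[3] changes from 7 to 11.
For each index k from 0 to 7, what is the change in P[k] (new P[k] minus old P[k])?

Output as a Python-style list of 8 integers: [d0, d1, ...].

Answer: [0, 0, 0, 4, 4, 4, 4, 4]

Derivation:
Element change: A[3] 7 -> 11, delta = 4
For k < 3: P[k] unchanged, delta_P[k] = 0
For k >= 3: P[k] shifts by exactly 4
Delta array: [0, 0, 0, 4, 4, 4, 4, 4]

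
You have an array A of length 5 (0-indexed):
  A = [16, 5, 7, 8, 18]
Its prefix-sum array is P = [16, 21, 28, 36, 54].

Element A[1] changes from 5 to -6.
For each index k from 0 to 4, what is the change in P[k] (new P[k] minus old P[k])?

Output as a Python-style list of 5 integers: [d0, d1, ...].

Element change: A[1] 5 -> -6, delta = -11
For k < 1: P[k] unchanged, delta_P[k] = 0
For k >= 1: P[k] shifts by exactly -11
Delta array: [0, -11, -11, -11, -11]

Answer: [0, -11, -11, -11, -11]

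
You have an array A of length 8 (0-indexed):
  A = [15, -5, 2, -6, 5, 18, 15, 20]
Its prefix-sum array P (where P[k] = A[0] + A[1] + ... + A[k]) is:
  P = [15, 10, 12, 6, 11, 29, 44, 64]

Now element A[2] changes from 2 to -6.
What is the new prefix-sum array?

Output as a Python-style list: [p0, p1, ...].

Change: A[2] 2 -> -6, delta = -8
P[k] for k < 2: unchanged (A[2] not included)
P[k] for k >= 2: shift by delta = -8
  P[0] = 15 + 0 = 15
  P[1] = 10 + 0 = 10
  P[2] = 12 + -8 = 4
  P[3] = 6 + -8 = -2
  P[4] = 11 + -8 = 3
  P[5] = 29 + -8 = 21
  P[6] = 44 + -8 = 36
  P[7] = 64 + -8 = 56

Answer: [15, 10, 4, -2, 3, 21, 36, 56]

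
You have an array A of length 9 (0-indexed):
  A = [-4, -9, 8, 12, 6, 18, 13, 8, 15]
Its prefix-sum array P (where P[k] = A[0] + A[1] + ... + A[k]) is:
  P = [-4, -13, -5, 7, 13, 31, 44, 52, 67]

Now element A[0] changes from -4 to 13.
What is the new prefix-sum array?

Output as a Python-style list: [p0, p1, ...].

Change: A[0] -4 -> 13, delta = 17
P[k] for k < 0: unchanged (A[0] not included)
P[k] for k >= 0: shift by delta = 17
  P[0] = -4 + 17 = 13
  P[1] = -13 + 17 = 4
  P[2] = -5 + 17 = 12
  P[3] = 7 + 17 = 24
  P[4] = 13 + 17 = 30
  P[5] = 31 + 17 = 48
  P[6] = 44 + 17 = 61
  P[7] = 52 + 17 = 69
  P[8] = 67 + 17 = 84

Answer: [13, 4, 12, 24, 30, 48, 61, 69, 84]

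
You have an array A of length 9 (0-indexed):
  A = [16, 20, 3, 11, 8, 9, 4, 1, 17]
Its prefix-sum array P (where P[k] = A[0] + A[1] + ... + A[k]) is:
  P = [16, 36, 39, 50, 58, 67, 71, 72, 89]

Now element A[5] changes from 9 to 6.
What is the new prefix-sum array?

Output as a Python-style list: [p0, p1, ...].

Change: A[5] 9 -> 6, delta = -3
P[k] for k < 5: unchanged (A[5] not included)
P[k] for k >= 5: shift by delta = -3
  P[0] = 16 + 0 = 16
  P[1] = 36 + 0 = 36
  P[2] = 39 + 0 = 39
  P[3] = 50 + 0 = 50
  P[4] = 58 + 0 = 58
  P[5] = 67 + -3 = 64
  P[6] = 71 + -3 = 68
  P[7] = 72 + -3 = 69
  P[8] = 89 + -3 = 86

Answer: [16, 36, 39, 50, 58, 64, 68, 69, 86]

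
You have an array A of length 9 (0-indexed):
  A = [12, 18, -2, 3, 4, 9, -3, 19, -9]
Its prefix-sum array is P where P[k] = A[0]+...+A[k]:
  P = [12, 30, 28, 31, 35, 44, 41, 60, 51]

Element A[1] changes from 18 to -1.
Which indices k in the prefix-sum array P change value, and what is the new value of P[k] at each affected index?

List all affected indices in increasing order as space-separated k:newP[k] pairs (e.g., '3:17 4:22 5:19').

Answer: 1:11 2:9 3:12 4:16 5:25 6:22 7:41 8:32

Derivation:
P[k] = A[0] + ... + A[k]
P[k] includes A[1] iff k >= 1
Affected indices: 1, 2, ..., 8; delta = -19
  P[1]: 30 + -19 = 11
  P[2]: 28 + -19 = 9
  P[3]: 31 + -19 = 12
  P[4]: 35 + -19 = 16
  P[5]: 44 + -19 = 25
  P[6]: 41 + -19 = 22
  P[7]: 60 + -19 = 41
  P[8]: 51 + -19 = 32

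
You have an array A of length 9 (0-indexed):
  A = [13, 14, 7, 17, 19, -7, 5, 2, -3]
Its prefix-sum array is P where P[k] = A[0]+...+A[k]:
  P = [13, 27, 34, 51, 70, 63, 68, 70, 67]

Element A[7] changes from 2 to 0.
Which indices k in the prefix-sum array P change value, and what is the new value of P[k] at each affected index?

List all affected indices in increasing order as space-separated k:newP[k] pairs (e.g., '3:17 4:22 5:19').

Answer: 7:68 8:65

Derivation:
P[k] = A[0] + ... + A[k]
P[k] includes A[7] iff k >= 7
Affected indices: 7, 8, ..., 8; delta = -2
  P[7]: 70 + -2 = 68
  P[8]: 67 + -2 = 65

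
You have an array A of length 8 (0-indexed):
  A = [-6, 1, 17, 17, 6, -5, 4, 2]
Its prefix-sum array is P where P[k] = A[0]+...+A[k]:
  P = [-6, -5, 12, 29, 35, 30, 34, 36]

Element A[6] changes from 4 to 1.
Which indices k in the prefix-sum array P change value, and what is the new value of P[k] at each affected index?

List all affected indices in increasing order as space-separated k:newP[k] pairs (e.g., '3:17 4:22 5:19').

Answer: 6:31 7:33

Derivation:
P[k] = A[0] + ... + A[k]
P[k] includes A[6] iff k >= 6
Affected indices: 6, 7, ..., 7; delta = -3
  P[6]: 34 + -3 = 31
  P[7]: 36 + -3 = 33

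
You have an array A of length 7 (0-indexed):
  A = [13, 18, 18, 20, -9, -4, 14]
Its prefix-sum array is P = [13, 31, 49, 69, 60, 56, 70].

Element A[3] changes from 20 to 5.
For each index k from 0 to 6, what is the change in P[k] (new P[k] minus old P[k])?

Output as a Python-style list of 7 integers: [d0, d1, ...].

Element change: A[3] 20 -> 5, delta = -15
For k < 3: P[k] unchanged, delta_P[k] = 0
For k >= 3: P[k] shifts by exactly -15
Delta array: [0, 0, 0, -15, -15, -15, -15]

Answer: [0, 0, 0, -15, -15, -15, -15]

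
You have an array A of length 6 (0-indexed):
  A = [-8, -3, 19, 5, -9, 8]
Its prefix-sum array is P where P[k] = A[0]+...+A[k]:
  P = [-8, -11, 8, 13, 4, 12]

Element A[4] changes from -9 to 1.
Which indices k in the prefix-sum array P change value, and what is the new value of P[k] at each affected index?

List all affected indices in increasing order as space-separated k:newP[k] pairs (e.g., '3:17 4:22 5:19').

Answer: 4:14 5:22

Derivation:
P[k] = A[0] + ... + A[k]
P[k] includes A[4] iff k >= 4
Affected indices: 4, 5, ..., 5; delta = 10
  P[4]: 4 + 10 = 14
  P[5]: 12 + 10 = 22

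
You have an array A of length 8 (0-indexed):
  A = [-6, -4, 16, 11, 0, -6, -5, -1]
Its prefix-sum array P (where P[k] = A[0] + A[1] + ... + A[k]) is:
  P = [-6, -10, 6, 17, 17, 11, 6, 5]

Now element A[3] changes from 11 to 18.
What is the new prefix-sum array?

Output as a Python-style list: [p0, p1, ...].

Answer: [-6, -10, 6, 24, 24, 18, 13, 12]

Derivation:
Change: A[3] 11 -> 18, delta = 7
P[k] for k < 3: unchanged (A[3] not included)
P[k] for k >= 3: shift by delta = 7
  P[0] = -6 + 0 = -6
  P[1] = -10 + 0 = -10
  P[2] = 6 + 0 = 6
  P[3] = 17 + 7 = 24
  P[4] = 17 + 7 = 24
  P[5] = 11 + 7 = 18
  P[6] = 6 + 7 = 13
  P[7] = 5 + 7 = 12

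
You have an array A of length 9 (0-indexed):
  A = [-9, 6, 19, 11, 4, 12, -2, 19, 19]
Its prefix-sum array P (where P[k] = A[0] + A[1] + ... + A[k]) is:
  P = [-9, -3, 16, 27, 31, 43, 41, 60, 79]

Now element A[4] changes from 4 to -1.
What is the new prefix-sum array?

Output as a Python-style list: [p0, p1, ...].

Answer: [-9, -3, 16, 27, 26, 38, 36, 55, 74]

Derivation:
Change: A[4] 4 -> -1, delta = -5
P[k] for k < 4: unchanged (A[4] not included)
P[k] for k >= 4: shift by delta = -5
  P[0] = -9 + 0 = -9
  P[1] = -3 + 0 = -3
  P[2] = 16 + 0 = 16
  P[3] = 27 + 0 = 27
  P[4] = 31 + -5 = 26
  P[5] = 43 + -5 = 38
  P[6] = 41 + -5 = 36
  P[7] = 60 + -5 = 55
  P[8] = 79 + -5 = 74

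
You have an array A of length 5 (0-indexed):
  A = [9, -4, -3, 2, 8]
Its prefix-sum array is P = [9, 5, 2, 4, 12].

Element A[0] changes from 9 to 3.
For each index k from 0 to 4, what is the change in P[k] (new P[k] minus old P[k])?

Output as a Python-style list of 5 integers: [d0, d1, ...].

Answer: [-6, -6, -6, -6, -6]

Derivation:
Element change: A[0] 9 -> 3, delta = -6
For k < 0: P[k] unchanged, delta_P[k] = 0
For k >= 0: P[k] shifts by exactly -6
Delta array: [-6, -6, -6, -6, -6]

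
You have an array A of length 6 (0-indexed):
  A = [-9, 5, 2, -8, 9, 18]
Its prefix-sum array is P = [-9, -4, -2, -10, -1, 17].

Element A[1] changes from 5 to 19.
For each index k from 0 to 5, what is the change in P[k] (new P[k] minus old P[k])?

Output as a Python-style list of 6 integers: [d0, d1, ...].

Answer: [0, 14, 14, 14, 14, 14]

Derivation:
Element change: A[1] 5 -> 19, delta = 14
For k < 1: P[k] unchanged, delta_P[k] = 0
For k >= 1: P[k] shifts by exactly 14
Delta array: [0, 14, 14, 14, 14, 14]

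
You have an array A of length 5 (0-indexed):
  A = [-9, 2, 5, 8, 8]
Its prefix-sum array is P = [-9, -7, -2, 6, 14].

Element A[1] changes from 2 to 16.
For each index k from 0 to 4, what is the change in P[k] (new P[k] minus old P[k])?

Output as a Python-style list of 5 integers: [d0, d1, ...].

Element change: A[1] 2 -> 16, delta = 14
For k < 1: P[k] unchanged, delta_P[k] = 0
For k >= 1: P[k] shifts by exactly 14
Delta array: [0, 14, 14, 14, 14]

Answer: [0, 14, 14, 14, 14]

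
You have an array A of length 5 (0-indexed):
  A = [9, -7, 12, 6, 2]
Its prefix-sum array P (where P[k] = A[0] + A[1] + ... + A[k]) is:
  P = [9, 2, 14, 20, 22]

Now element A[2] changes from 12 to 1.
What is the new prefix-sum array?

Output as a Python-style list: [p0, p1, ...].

Answer: [9, 2, 3, 9, 11]

Derivation:
Change: A[2] 12 -> 1, delta = -11
P[k] for k < 2: unchanged (A[2] not included)
P[k] for k >= 2: shift by delta = -11
  P[0] = 9 + 0 = 9
  P[1] = 2 + 0 = 2
  P[2] = 14 + -11 = 3
  P[3] = 20 + -11 = 9
  P[4] = 22 + -11 = 11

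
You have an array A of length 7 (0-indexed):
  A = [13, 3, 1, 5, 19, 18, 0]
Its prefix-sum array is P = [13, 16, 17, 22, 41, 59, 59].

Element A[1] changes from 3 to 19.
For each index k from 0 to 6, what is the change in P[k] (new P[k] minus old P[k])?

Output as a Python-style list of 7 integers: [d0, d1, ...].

Answer: [0, 16, 16, 16, 16, 16, 16]

Derivation:
Element change: A[1] 3 -> 19, delta = 16
For k < 1: P[k] unchanged, delta_P[k] = 0
For k >= 1: P[k] shifts by exactly 16
Delta array: [0, 16, 16, 16, 16, 16, 16]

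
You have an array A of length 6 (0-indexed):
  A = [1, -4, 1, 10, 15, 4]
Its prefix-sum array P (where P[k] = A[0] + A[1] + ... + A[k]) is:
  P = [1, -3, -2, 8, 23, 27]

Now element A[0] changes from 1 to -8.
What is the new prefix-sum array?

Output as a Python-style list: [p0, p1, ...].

Answer: [-8, -12, -11, -1, 14, 18]

Derivation:
Change: A[0] 1 -> -8, delta = -9
P[k] for k < 0: unchanged (A[0] not included)
P[k] for k >= 0: shift by delta = -9
  P[0] = 1 + -9 = -8
  P[1] = -3 + -9 = -12
  P[2] = -2 + -9 = -11
  P[3] = 8 + -9 = -1
  P[4] = 23 + -9 = 14
  P[5] = 27 + -9 = 18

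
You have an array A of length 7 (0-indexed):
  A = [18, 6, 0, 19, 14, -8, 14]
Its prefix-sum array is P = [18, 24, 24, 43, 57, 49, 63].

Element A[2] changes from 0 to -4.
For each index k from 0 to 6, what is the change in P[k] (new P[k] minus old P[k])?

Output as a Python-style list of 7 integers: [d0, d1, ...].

Answer: [0, 0, -4, -4, -4, -4, -4]

Derivation:
Element change: A[2] 0 -> -4, delta = -4
For k < 2: P[k] unchanged, delta_P[k] = 0
For k >= 2: P[k] shifts by exactly -4
Delta array: [0, 0, -4, -4, -4, -4, -4]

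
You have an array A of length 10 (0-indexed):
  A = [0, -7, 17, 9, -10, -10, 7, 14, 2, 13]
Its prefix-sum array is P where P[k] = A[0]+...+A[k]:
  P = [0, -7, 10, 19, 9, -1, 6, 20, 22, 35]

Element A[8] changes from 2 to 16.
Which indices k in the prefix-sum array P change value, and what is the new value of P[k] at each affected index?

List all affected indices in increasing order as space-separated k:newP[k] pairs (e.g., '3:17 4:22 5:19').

Answer: 8:36 9:49

Derivation:
P[k] = A[0] + ... + A[k]
P[k] includes A[8] iff k >= 8
Affected indices: 8, 9, ..., 9; delta = 14
  P[8]: 22 + 14 = 36
  P[9]: 35 + 14 = 49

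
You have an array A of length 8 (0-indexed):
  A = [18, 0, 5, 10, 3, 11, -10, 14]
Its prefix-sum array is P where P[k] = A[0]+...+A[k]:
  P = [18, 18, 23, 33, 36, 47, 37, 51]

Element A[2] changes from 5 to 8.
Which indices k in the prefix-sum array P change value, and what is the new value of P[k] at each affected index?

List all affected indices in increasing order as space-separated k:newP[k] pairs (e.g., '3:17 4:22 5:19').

P[k] = A[0] + ... + A[k]
P[k] includes A[2] iff k >= 2
Affected indices: 2, 3, ..., 7; delta = 3
  P[2]: 23 + 3 = 26
  P[3]: 33 + 3 = 36
  P[4]: 36 + 3 = 39
  P[5]: 47 + 3 = 50
  P[6]: 37 + 3 = 40
  P[7]: 51 + 3 = 54

Answer: 2:26 3:36 4:39 5:50 6:40 7:54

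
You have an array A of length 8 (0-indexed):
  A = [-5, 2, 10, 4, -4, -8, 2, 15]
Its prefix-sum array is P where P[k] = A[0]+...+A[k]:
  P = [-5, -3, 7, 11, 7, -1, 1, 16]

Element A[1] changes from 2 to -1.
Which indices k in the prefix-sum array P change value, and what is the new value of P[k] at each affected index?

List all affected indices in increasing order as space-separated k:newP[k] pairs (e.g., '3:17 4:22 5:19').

Answer: 1:-6 2:4 3:8 4:4 5:-4 6:-2 7:13

Derivation:
P[k] = A[0] + ... + A[k]
P[k] includes A[1] iff k >= 1
Affected indices: 1, 2, ..., 7; delta = -3
  P[1]: -3 + -3 = -6
  P[2]: 7 + -3 = 4
  P[3]: 11 + -3 = 8
  P[4]: 7 + -3 = 4
  P[5]: -1 + -3 = -4
  P[6]: 1 + -3 = -2
  P[7]: 16 + -3 = 13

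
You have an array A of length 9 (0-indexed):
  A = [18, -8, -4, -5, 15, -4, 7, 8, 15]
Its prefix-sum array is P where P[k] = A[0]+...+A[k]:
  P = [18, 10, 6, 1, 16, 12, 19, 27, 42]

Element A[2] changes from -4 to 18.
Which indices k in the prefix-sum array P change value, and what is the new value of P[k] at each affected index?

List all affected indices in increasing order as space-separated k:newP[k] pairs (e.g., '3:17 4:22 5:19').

P[k] = A[0] + ... + A[k]
P[k] includes A[2] iff k >= 2
Affected indices: 2, 3, ..., 8; delta = 22
  P[2]: 6 + 22 = 28
  P[3]: 1 + 22 = 23
  P[4]: 16 + 22 = 38
  P[5]: 12 + 22 = 34
  P[6]: 19 + 22 = 41
  P[7]: 27 + 22 = 49
  P[8]: 42 + 22 = 64

Answer: 2:28 3:23 4:38 5:34 6:41 7:49 8:64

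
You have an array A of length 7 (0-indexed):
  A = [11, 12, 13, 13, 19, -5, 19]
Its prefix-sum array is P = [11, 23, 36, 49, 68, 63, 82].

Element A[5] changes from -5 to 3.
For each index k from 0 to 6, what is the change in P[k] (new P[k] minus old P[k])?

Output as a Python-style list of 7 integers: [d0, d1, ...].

Element change: A[5] -5 -> 3, delta = 8
For k < 5: P[k] unchanged, delta_P[k] = 0
For k >= 5: P[k] shifts by exactly 8
Delta array: [0, 0, 0, 0, 0, 8, 8]

Answer: [0, 0, 0, 0, 0, 8, 8]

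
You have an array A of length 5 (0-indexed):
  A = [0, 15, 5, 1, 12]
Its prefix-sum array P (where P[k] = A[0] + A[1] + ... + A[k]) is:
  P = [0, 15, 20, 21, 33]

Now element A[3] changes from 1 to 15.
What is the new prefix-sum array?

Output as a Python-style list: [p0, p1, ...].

Answer: [0, 15, 20, 35, 47]

Derivation:
Change: A[3] 1 -> 15, delta = 14
P[k] for k < 3: unchanged (A[3] not included)
P[k] for k >= 3: shift by delta = 14
  P[0] = 0 + 0 = 0
  P[1] = 15 + 0 = 15
  P[2] = 20 + 0 = 20
  P[3] = 21 + 14 = 35
  P[4] = 33 + 14 = 47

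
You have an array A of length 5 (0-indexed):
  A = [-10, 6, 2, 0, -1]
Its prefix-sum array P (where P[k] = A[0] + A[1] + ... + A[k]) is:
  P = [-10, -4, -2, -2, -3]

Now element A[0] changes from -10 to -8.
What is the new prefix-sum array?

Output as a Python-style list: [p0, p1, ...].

Answer: [-8, -2, 0, 0, -1]

Derivation:
Change: A[0] -10 -> -8, delta = 2
P[k] for k < 0: unchanged (A[0] not included)
P[k] for k >= 0: shift by delta = 2
  P[0] = -10 + 2 = -8
  P[1] = -4 + 2 = -2
  P[2] = -2 + 2 = 0
  P[3] = -2 + 2 = 0
  P[4] = -3 + 2 = -1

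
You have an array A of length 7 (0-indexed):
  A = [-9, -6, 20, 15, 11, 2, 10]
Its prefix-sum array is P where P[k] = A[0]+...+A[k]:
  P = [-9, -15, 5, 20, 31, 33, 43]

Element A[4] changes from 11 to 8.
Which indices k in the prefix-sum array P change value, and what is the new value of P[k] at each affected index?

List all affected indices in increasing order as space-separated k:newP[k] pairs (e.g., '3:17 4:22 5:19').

P[k] = A[0] + ... + A[k]
P[k] includes A[4] iff k >= 4
Affected indices: 4, 5, ..., 6; delta = -3
  P[4]: 31 + -3 = 28
  P[5]: 33 + -3 = 30
  P[6]: 43 + -3 = 40

Answer: 4:28 5:30 6:40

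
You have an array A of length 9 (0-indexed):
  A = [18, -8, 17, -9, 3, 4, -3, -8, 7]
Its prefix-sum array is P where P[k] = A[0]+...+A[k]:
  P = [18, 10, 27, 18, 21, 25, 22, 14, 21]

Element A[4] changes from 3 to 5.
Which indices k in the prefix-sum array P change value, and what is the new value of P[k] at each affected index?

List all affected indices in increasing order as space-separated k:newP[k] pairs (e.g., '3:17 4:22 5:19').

Answer: 4:23 5:27 6:24 7:16 8:23

Derivation:
P[k] = A[0] + ... + A[k]
P[k] includes A[4] iff k >= 4
Affected indices: 4, 5, ..., 8; delta = 2
  P[4]: 21 + 2 = 23
  P[5]: 25 + 2 = 27
  P[6]: 22 + 2 = 24
  P[7]: 14 + 2 = 16
  P[8]: 21 + 2 = 23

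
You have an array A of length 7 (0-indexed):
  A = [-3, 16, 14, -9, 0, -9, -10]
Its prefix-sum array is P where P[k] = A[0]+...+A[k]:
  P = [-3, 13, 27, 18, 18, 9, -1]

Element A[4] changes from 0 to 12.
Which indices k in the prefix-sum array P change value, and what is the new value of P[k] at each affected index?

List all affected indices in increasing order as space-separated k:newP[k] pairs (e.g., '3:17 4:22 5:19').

Answer: 4:30 5:21 6:11

Derivation:
P[k] = A[0] + ... + A[k]
P[k] includes A[4] iff k >= 4
Affected indices: 4, 5, ..., 6; delta = 12
  P[4]: 18 + 12 = 30
  P[5]: 9 + 12 = 21
  P[6]: -1 + 12 = 11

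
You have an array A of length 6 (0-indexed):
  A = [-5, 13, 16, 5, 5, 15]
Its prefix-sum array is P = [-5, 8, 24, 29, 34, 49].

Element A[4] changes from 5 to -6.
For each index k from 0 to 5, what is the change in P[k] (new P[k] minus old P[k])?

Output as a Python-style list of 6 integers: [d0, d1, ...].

Element change: A[4] 5 -> -6, delta = -11
For k < 4: P[k] unchanged, delta_P[k] = 0
For k >= 4: P[k] shifts by exactly -11
Delta array: [0, 0, 0, 0, -11, -11]

Answer: [0, 0, 0, 0, -11, -11]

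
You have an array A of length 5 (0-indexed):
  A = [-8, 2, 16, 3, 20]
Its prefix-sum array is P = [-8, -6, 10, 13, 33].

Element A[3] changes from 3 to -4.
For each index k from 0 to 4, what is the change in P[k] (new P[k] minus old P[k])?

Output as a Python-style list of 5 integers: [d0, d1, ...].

Element change: A[3] 3 -> -4, delta = -7
For k < 3: P[k] unchanged, delta_P[k] = 0
For k >= 3: P[k] shifts by exactly -7
Delta array: [0, 0, 0, -7, -7]

Answer: [0, 0, 0, -7, -7]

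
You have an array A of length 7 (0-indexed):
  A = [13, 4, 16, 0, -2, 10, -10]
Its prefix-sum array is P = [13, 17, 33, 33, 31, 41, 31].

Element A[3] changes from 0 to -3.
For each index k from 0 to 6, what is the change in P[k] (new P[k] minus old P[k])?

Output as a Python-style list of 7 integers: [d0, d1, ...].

Answer: [0, 0, 0, -3, -3, -3, -3]

Derivation:
Element change: A[3] 0 -> -3, delta = -3
For k < 3: P[k] unchanged, delta_P[k] = 0
For k >= 3: P[k] shifts by exactly -3
Delta array: [0, 0, 0, -3, -3, -3, -3]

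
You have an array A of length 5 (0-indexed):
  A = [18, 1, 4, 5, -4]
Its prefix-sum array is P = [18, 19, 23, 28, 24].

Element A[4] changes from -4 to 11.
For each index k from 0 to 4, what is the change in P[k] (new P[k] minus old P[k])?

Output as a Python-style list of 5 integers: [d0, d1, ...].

Answer: [0, 0, 0, 0, 15]

Derivation:
Element change: A[4] -4 -> 11, delta = 15
For k < 4: P[k] unchanged, delta_P[k] = 0
For k >= 4: P[k] shifts by exactly 15
Delta array: [0, 0, 0, 0, 15]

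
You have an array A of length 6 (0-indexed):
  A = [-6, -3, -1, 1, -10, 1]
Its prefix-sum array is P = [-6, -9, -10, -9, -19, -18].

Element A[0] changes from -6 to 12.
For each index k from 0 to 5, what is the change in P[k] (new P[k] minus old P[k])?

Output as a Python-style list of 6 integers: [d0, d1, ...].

Answer: [18, 18, 18, 18, 18, 18]

Derivation:
Element change: A[0] -6 -> 12, delta = 18
For k < 0: P[k] unchanged, delta_P[k] = 0
For k >= 0: P[k] shifts by exactly 18
Delta array: [18, 18, 18, 18, 18, 18]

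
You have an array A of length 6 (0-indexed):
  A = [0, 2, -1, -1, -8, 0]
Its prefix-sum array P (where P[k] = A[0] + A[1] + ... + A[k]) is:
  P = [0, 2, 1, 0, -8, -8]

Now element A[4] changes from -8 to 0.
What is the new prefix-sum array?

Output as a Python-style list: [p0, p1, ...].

Change: A[4] -8 -> 0, delta = 8
P[k] for k < 4: unchanged (A[4] not included)
P[k] for k >= 4: shift by delta = 8
  P[0] = 0 + 0 = 0
  P[1] = 2 + 0 = 2
  P[2] = 1 + 0 = 1
  P[3] = 0 + 0 = 0
  P[4] = -8 + 8 = 0
  P[5] = -8 + 8 = 0

Answer: [0, 2, 1, 0, 0, 0]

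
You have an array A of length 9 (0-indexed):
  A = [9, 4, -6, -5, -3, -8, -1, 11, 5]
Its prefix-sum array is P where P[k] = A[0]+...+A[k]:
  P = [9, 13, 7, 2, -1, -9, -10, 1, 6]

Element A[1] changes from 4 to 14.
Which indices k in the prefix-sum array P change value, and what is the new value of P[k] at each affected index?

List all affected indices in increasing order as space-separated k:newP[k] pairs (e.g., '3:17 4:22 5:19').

Answer: 1:23 2:17 3:12 4:9 5:1 6:0 7:11 8:16

Derivation:
P[k] = A[0] + ... + A[k]
P[k] includes A[1] iff k >= 1
Affected indices: 1, 2, ..., 8; delta = 10
  P[1]: 13 + 10 = 23
  P[2]: 7 + 10 = 17
  P[3]: 2 + 10 = 12
  P[4]: -1 + 10 = 9
  P[5]: -9 + 10 = 1
  P[6]: -10 + 10 = 0
  P[7]: 1 + 10 = 11
  P[8]: 6 + 10 = 16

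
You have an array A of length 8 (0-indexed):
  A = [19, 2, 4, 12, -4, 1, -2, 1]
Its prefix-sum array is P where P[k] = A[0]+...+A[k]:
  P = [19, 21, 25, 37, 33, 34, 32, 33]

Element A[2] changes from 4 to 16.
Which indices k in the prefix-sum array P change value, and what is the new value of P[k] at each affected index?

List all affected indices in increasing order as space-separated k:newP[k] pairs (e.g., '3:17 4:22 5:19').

Answer: 2:37 3:49 4:45 5:46 6:44 7:45

Derivation:
P[k] = A[0] + ... + A[k]
P[k] includes A[2] iff k >= 2
Affected indices: 2, 3, ..., 7; delta = 12
  P[2]: 25 + 12 = 37
  P[3]: 37 + 12 = 49
  P[4]: 33 + 12 = 45
  P[5]: 34 + 12 = 46
  P[6]: 32 + 12 = 44
  P[7]: 33 + 12 = 45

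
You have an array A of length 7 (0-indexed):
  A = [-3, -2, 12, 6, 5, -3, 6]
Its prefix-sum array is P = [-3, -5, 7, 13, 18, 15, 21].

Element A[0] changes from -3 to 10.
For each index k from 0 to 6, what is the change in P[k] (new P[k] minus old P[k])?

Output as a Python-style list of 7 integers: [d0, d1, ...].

Answer: [13, 13, 13, 13, 13, 13, 13]

Derivation:
Element change: A[0] -3 -> 10, delta = 13
For k < 0: P[k] unchanged, delta_P[k] = 0
For k >= 0: P[k] shifts by exactly 13
Delta array: [13, 13, 13, 13, 13, 13, 13]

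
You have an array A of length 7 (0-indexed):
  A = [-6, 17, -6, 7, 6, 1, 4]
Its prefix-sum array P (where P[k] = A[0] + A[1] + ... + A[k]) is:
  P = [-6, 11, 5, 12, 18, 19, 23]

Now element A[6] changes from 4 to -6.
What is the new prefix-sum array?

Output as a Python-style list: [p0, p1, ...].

Change: A[6] 4 -> -6, delta = -10
P[k] for k < 6: unchanged (A[6] not included)
P[k] for k >= 6: shift by delta = -10
  P[0] = -6 + 0 = -6
  P[1] = 11 + 0 = 11
  P[2] = 5 + 0 = 5
  P[3] = 12 + 0 = 12
  P[4] = 18 + 0 = 18
  P[5] = 19 + 0 = 19
  P[6] = 23 + -10 = 13

Answer: [-6, 11, 5, 12, 18, 19, 13]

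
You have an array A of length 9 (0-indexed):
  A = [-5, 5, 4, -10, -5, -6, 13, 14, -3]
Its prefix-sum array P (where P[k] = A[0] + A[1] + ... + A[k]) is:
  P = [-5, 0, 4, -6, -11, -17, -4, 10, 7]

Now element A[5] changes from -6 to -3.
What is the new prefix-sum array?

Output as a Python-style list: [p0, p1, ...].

Change: A[5] -6 -> -3, delta = 3
P[k] for k < 5: unchanged (A[5] not included)
P[k] for k >= 5: shift by delta = 3
  P[0] = -5 + 0 = -5
  P[1] = 0 + 0 = 0
  P[2] = 4 + 0 = 4
  P[3] = -6 + 0 = -6
  P[4] = -11 + 0 = -11
  P[5] = -17 + 3 = -14
  P[6] = -4 + 3 = -1
  P[7] = 10 + 3 = 13
  P[8] = 7 + 3 = 10

Answer: [-5, 0, 4, -6, -11, -14, -1, 13, 10]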